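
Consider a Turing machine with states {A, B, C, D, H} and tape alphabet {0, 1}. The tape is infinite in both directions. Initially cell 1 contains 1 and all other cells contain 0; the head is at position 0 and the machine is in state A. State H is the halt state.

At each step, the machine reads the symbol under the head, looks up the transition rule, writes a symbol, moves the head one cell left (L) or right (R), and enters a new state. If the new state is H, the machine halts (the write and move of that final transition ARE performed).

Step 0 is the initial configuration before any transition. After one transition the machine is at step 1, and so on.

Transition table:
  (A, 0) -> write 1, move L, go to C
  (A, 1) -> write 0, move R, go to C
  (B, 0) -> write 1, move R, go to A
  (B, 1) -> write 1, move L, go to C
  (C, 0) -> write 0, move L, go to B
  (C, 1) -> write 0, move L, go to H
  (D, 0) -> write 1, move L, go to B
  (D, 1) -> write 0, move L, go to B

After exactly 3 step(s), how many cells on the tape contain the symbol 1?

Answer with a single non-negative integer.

Step 1: in state A at pos 0, read 0 -> (A,0)->write 1,move L,goto C. Now: state=C, head=-1, tape[-2..2]=00110 (head:  ^)
Step 2: in state C at pos -1, read 0 -> (C,0)->write 0,move L,goto B. Now: state=B, head=-2, tape[-3..2]=000110 (head:  ^)
Step 3: in state B at pos -2, read 0 -> (B,0)->write 1,move R,goto A. Now: state=A, head=-1, tape[-3..2]=010110 (head:   ^)
Cells containing 1 after step 3: {-2, 0, 1} -> 3 cell(s)

Answer: 3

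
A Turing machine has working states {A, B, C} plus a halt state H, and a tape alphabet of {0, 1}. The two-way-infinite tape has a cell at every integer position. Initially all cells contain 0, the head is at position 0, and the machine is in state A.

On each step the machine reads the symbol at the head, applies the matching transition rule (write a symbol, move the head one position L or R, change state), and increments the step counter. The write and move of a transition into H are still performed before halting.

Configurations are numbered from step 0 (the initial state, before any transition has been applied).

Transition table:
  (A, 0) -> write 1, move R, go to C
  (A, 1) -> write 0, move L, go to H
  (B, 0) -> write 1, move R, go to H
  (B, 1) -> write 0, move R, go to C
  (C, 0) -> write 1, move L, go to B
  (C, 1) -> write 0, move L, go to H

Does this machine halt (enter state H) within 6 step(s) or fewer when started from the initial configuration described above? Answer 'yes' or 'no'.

Step 1: in state A at pos 0, read 0 -> (A,0)->write 1,move R,goto C. Now: state=C, head=1, tape[-1..2]=0100 (head:   ^)
Step 2: in state C at pos 1, read 0 -> (C,0)->write 1,move L,goto B. Now: state=B, head=0, tape[-1..2]=0110 (head:  ^)
Step 3: in state B at pos 0, read 1 -> (B,1)->write 0,move R,goto C. Now: state=C, head=1, tape[-1..2]=0010 (head:   ^)
Step 4: in state C at pos 1, read 1 -> (C,1)->write 0,move L,goto H. Now: state=H, head=0, tape[-1..2]=0000 (head:  ^)
State H reached at step 4; 4 <= 6 -> yes

Answer: yes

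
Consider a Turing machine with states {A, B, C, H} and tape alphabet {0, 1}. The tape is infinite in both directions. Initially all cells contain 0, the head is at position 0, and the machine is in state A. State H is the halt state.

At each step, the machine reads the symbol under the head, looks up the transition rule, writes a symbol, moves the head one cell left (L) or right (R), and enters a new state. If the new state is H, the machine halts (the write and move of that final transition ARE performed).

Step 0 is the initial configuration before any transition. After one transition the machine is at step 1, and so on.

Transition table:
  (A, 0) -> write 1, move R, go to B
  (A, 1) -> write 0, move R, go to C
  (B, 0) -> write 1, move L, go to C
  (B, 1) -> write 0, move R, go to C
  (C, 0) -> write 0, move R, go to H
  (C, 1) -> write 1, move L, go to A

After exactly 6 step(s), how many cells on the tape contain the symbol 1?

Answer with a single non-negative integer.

Answer: 2

Derivation:
Step 1: in state A at pos 0, read 0 -> (A,0)->write 1,move R,goto B. Now: state=B, head=1, tape[-1..2]=0100 (head:   ^)
Step 2: in state B at pos 1, read 0 -> (B,0)->write 1,move L,goto C. Now: state=C, head=0, tape[-1..2]=0110 (head:  ^)
Step 3: in state C at pos 0, read 1 -> (C,1)->write 1,move L,goto A. Now: state=A, head=-1, tape[-2..2]=00110 (head:  ^)
Step 4: in state A at pos -1, read 0 -> (A,0)->write 1,move R,goto B. Now: state=B, head=0, tape[-2..2]=01110 (head:   ^)
Step 5: in state B at pos 0, read 1 -> (B,1)->write 0,move R,goto C. Now: state=C, head=1, tape[-2..2]=01010 (head:    ^)
Step 6: in state C at pos 1, read 1 -> (C,1)->write 1,move L,goto A. Now: state=A, head=0, tape[-2..2]=01010 (head:   ^)
Cells containing 1 after step 6: {-1, 1} -> 2 cell(s)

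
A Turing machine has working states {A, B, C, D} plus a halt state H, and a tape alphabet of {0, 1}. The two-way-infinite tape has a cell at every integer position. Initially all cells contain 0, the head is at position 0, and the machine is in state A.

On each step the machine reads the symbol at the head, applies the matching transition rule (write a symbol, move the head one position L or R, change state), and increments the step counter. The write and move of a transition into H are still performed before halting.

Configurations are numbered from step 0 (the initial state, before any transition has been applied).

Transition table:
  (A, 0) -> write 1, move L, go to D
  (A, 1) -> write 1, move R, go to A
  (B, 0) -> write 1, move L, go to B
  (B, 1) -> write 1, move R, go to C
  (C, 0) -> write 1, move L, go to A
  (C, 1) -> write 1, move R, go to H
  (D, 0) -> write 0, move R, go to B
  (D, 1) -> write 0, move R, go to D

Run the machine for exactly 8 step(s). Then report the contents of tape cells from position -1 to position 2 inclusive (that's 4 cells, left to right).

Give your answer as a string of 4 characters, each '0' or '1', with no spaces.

Answer: 0101

Derivation:
Step 1: in state A at pos 0, read 0 -> (A,0)->write 1,move L,goto D. Now: state=D, head=-1, tape[-2..1]=0010 (head:  ^)
Step 2: in state D at pos -1, read 0 -> (D,0)->write 0,move R,goto B. Now: state=B, head=0, tape[-2..1]=0010 (head:   ^)
Step 3: in state B at pos 0, read 1 -> (B,1)->write 1,move R,goto C. Now: state=C, head=1, tape[-2..2]=00100 (head:    ^)
Step 4: in state C at pos 1, read 0 -> (C,0)->write 1,move L,goto A. Now: state=A, head=0, tape[-2..2]=00110 (head:   ^)
Step 5: in state A at pos 0, read 1 -> (A,1)->write 1,move R,goto A. Now: state=A, head=1, tape[-2..2]=00110 (head:    ^)
Step 6: in state A at pos 1, read 1 -> (A,1)->write 1,move R,goto A. Now: state=A, head=2, tape[-2..3]=001100 (head:     ^)
Step 7: in state A at pos 2, read 0 -> (A,0)->write 1,move L,goto D. Now: state=D, head=1, tape[-2..3]=001110 (head:    ^)
Step 8: in state D at pos 1, read 1 -> (D,1)->write 0,move R,goto D. Now: state=D, head=2, tape[-2..3]=001010 (head:     ^)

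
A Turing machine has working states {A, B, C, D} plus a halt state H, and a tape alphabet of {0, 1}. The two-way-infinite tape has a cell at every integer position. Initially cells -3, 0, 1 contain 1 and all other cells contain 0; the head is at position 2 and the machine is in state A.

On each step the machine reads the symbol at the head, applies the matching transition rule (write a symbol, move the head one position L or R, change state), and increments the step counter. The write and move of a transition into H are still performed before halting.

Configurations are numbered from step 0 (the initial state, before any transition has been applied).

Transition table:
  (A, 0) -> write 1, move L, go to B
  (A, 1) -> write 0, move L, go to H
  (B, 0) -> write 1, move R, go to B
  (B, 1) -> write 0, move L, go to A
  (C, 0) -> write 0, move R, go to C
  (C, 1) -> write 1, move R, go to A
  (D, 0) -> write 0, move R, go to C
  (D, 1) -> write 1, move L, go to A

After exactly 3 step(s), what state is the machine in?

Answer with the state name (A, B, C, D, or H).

Answer: H

Derivation:
Step 1: in state A at pos 2, read 0 -> (A,0)->write 1,move L,goto B. Now: state=B, head=1, tape[-4..3]=01001110 (head:      ^)
Step 2: in state B at pos 1, read 1 -> (B,1)->write 0,move L,goto A. Now: state=A, head=0, tape[-4..3]=01001010 (head:     ^)
Step 3: in state A at pos 0, read 1 -> (A,1)->write 0,move L,goto H. Now: state=H, head=-1, tape[-4..3]=01000010 (head:    ^)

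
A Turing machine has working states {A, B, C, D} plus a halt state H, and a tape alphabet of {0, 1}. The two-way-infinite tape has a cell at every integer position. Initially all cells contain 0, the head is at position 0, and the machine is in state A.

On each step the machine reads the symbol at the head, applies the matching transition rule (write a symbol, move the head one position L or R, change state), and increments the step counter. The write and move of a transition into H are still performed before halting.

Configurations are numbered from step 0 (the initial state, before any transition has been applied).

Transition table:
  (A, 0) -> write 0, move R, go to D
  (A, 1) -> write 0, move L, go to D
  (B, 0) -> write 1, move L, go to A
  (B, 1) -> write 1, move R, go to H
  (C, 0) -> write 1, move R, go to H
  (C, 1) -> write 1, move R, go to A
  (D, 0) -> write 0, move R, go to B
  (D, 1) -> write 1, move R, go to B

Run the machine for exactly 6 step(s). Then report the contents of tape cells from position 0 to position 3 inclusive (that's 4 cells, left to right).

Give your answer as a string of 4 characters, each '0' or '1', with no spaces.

Step 1: in state A at pos 0, read 0 -> (A,0)->write 0,move R,goto D. Now: state=D, head=1, tape[-1..2]=0000 (head:   ^)
Step 2: in state D at pos 1, read 0 -> (D,0)->write 0,move R,goto B. Now: state=B, head=2, tape[-1..3]=00000 (head:    ^)
Step 3: in state B at pos 2, read 0 -> (B,0)->write 1,move L,goto A. Now: state=A, head=1, tape[-1..3]=00010 (head:   ^)
Step 4: in state A at pos 1, read 0 -> (A,0)->write 0,move R,goto D. Now: state=D, head=2, tape[-1..3]=00010 (head:    ^)
Step 5: in state D at pos 2, read 1 -> (D,1)->write 1,move R,goto B. Now: state=B, head=3, tape[-1..4]=000100 (head:     ^)
Step 6: in state B at pos 3, read 0 -> (B,0)->write 1,move L,goto A. Now: state=A, head=2, tape[-1..4]=000110 (head:    ^)

Answer: 0011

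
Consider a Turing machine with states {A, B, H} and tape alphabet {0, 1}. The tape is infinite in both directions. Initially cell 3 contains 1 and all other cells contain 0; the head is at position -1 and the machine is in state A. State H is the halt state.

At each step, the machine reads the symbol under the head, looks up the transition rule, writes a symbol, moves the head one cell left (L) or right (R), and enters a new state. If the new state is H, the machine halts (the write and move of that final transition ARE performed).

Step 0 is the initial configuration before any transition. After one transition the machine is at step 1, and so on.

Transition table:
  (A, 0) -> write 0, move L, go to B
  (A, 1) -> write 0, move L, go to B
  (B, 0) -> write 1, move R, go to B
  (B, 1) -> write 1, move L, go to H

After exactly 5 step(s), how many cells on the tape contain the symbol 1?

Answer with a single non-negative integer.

Answer: 5

Derivation:
Step 1: in state A at pos -1, read 0 -> (A,0)->write 0,move L,goto B. Now: state=B, head=-2, tape[-3..4]=00000010 (head:  ^)
Step 2: in state B at pos -2, read 0 -> (B,0)->write 1,move R,goto B. Now: state=B, head=-1, tape[-3..4]=01000010 (head:   ^)
Step 3: in state B at pos -1, read 0 -> (B,0)->write 1,move R,goto B. Now: state=B, head=0, tape[-3..4]=01100010 (head:    ^)
Step 4: in state B at pos 0, read 0 -> (B,0)->write 1,move R,goto B. Now: state=B, head=1, tape[-3..4]=01110010 (head:     ^)
Step 5: in state B at pos 1, read 0 -> (B,0)->write 1,move R,goto B. Now: state=B, head=2, tape[-3..4]=01111010 (head:      ^)
Cells containing 1 after step 5: {-2, -1, 0, 1, 3} -> 5 cell(s)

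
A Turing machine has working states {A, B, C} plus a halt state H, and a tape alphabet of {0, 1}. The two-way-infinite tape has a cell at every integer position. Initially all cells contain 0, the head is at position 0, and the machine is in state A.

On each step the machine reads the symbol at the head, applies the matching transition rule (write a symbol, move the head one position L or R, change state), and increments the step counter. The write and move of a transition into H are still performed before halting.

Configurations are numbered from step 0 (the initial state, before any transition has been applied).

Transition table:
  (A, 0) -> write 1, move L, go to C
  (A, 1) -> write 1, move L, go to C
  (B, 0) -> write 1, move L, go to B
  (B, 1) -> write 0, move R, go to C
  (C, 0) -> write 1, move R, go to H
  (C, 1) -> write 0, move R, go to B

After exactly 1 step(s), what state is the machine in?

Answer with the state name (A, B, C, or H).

Answer: C

Derivation:
Step 1: in state A at pos 0, read 0 -> (A,0)->write 1,move L,goto C. Now: state=C, head=-1, tape[-2..1]=0010 (head:  ^)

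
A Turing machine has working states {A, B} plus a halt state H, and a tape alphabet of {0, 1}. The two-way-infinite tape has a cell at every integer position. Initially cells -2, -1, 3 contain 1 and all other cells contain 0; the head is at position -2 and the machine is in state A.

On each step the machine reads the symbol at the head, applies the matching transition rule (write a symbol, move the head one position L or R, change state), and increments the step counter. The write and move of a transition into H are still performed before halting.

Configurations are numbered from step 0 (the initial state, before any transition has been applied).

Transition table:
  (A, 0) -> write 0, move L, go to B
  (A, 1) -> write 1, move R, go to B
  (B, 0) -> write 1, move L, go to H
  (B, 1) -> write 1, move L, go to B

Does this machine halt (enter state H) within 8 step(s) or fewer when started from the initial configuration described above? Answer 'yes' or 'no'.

Answer: yes

Derivation:
Step 1: in state A at pos -2, read 1 -> (A,1)->write 1,move R,goto B. Now: state=B, head=-1, tape[-3..4]=01100010 (head:   ^)
Step 2: in state B at pos -1, read 1 -> (B,1)->write 1,move L,goto B. Now: state=B, head=-2, tape[-3..4]=01100010 (head:  ^)
Step 3: in state B at pos -2, read 1 -> (B,1)->write 1,move L,goto B. Now: state=B, head=-3, tape[-4..4]=001100010 (head:  ^)
Step 4: in state B at pos -3, read 0 -> (B,0)->write 1,move L,goto H. Now: state=H, head=-4, tape[-5..4]=0011100010 (head:  ^)
State H reached at step 4; 4 <= 8 -> yes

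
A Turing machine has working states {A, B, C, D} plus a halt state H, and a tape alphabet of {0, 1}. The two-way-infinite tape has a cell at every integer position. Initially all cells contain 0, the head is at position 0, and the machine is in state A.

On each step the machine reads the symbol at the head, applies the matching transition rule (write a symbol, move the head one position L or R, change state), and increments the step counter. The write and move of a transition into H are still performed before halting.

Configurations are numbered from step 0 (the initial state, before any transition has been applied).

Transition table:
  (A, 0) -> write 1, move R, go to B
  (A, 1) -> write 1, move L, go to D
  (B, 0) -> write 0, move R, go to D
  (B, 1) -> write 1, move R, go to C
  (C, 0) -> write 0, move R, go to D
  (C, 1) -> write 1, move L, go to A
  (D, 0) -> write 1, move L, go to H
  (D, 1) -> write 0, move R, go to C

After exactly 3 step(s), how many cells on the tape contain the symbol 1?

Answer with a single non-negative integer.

Answer: 2

Derivation:
Step 1: in state A at pos 0, read 0 -> (A,0)->write 1,move R,goto B. Now: state=B, head=1, tape[-1..2]=0100 (head:   ^)
Step 2: in state B at pos 1, read 0 -> (B,0)->write 0,move R,goto D. Now: state=D, head=2, tape[-1..3]=01000 (head:    ^)
Step 3: in state D at pos 2, read 0 -> (D,0)->write 1,move L,goto H. Now: state=H, head=1, tape[-1..3]=01010 (head:   ^)
Cells containing 1 after step 3: {0, 2} -> 2 cell(s)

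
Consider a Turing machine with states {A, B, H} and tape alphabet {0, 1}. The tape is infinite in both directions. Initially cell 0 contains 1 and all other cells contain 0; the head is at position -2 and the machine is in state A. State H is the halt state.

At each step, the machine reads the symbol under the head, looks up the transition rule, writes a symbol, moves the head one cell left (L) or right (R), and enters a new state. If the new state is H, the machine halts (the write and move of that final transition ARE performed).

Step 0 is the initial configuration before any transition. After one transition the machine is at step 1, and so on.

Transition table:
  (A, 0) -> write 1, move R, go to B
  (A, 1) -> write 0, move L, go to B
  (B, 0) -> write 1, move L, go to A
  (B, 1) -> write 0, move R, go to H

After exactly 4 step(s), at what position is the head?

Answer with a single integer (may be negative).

Step 1: in state A at pos -2, read 0 -> (A,0)->write 1,move R,goto B. Now: state=B, head=-1, tape[-3..1]=01010 (head:   ^)
Step 2: in state B at pos -1, read 0 -> (B,0)->write 1,move L,goto A. Now: state=A, head=-2, tape[-3..1]=01110 (head:  ^)
Step 3: in state A at pos -2, read 1 -> (A,1)->write 0,move L,goto B. Now: state=B, head=-3, tape[-4..1]=000110 (head:  ^)
Step 4: in state B at pos -3, read 0 -> (B,0)->write 1,move L,goto A. Now: state=A, head=-4, tape[-5..1]=0010110 (head:  ^)

Answer: -4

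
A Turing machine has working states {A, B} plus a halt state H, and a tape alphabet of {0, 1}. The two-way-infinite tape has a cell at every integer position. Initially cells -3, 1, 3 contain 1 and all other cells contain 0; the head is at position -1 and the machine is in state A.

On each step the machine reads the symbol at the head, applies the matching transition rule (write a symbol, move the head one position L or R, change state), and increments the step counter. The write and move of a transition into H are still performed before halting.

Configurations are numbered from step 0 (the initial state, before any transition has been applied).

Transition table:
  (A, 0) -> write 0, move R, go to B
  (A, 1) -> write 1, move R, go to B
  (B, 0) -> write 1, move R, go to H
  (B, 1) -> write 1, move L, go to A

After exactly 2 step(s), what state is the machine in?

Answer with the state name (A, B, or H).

Step 1: in state A at pos -1, read 0 -> (A,0)->write 0,move R,goto B. Now: state=B, head=0, tape[-4..4]=010001010 (head:     ^)
Step 2: in state B at pos 0, read 0 -> (B,0)->write 1,move R,goto H. Now: state=H, head=1, tape[-4..4]=010011010 (head:      ^)

Answer: H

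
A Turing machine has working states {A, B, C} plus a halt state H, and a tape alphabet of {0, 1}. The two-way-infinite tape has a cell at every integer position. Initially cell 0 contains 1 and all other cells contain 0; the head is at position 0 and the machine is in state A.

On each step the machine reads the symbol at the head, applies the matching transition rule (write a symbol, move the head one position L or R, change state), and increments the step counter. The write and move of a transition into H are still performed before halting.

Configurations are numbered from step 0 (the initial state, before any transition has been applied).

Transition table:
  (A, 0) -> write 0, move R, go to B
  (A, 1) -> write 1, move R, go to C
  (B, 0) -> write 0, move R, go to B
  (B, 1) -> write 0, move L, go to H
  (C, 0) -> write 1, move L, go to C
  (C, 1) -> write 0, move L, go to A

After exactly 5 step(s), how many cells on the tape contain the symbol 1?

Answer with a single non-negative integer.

Step 1: in state A at pos 0, read 1 -> (A,1)->write 1,move R,goto C. Now: state=C, head=1, tape[-1..2]=0100 (head:   ^)
Step 2: in state C at pos 1, read 0 -> (C,0)->write 1,move L,goto C. Now: state=C, head=0, tape[-1..2]=0110 (head:  ^)
Step 3: in state C at pos 0, read 1 -> (C,1)->write 0,move L,goto A. Now: state=A, head=-1, tape[-2..2]=00010 (head:  ^)
Step 4: in state A at pos -1, read 0 -> (A,0)->write 0,move R,goto B. Now: state=B, head=0, tape[-2..2]=00010 (head:   ^)
Step 5: in state B at pos 0, read 0 -> (B,0)->write 0,move R,goto B. Now: state=B, head=1, tape[-2..2]=00010 (head:    ^)
Cells containing 1 after step 5: {1} -> 1 cell(s)

Answer: 1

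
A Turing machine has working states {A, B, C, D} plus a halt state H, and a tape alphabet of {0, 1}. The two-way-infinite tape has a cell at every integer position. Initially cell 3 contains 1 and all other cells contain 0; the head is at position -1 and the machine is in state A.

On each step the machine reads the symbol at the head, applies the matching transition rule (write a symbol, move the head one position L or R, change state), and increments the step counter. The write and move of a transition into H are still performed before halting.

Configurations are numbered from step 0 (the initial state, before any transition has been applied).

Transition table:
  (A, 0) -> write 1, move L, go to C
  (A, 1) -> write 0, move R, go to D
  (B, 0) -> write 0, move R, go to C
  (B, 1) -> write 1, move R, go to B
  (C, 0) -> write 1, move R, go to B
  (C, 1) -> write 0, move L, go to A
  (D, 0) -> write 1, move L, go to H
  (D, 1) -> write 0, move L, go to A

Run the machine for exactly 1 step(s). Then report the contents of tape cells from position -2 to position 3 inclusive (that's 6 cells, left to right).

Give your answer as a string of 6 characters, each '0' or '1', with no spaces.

Step 1: in state A at pos -1, read 0 -> (A,0)->write 1,move L,goto C. Now: state=C, head=-2, tape[-3..4]=00100010 (head:  ^)

Answer: 010001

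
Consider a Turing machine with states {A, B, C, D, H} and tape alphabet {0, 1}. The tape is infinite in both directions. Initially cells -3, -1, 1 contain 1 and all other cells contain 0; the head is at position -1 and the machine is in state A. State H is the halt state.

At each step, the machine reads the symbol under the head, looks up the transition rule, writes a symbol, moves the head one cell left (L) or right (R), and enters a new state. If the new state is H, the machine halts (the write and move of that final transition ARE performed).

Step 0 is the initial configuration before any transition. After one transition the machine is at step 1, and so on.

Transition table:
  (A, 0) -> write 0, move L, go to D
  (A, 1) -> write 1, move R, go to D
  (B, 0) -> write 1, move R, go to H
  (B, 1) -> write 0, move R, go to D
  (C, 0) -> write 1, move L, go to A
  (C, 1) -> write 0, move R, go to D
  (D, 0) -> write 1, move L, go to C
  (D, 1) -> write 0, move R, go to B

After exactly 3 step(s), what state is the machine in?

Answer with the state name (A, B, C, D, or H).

Step 1: in state A at pos -1, read 1 -> (A,1)->write 1,move R,goto D. Now: state=D, head=0, tape[-4..2]=0101010 (head:     ^)
Step 2: in state D at pos 0, read 0 -> (D,0)->write 1,move L,goto C. Now: state=C, head=-1, tape[-4..2]=0101110 (head:    ^)
Step 3: in state C at pos -1, read 1 -> (C,1)->write 0,move R,goto D. Now: state=D, head=0, tape[-4..2]=0100110 (head:     ^)

Answer: D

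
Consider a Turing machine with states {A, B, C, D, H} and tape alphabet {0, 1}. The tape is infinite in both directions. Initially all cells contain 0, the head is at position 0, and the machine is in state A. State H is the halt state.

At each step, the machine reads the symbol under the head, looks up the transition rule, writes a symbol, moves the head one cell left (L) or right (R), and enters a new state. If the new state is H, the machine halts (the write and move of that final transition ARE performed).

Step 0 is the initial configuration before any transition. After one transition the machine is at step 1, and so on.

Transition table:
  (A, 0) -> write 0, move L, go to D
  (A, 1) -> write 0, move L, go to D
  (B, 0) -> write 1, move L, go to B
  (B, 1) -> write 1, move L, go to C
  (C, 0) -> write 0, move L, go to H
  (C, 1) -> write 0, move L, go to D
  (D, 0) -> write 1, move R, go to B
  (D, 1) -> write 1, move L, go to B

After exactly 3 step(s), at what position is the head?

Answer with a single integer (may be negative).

Step 1: in state A at pos 0, read 0 -> (A,0)->write 0,move L,goto D. Now: state=D, head=-1, tape[-2..1]=0000 (head:  ^)
Step 2: in state D at pos -1, read 0 -> (D,0)->write 1,move R,goto B. Now: state=B, head=0, tape[-2..1]=0100 (head:   ^)
Step 3: in state B at pos 0, read 0 -> (B,0)->write 1,move L,goto B. Now: state=B, head=-1, tape[-2..1]=0110 (head:  ^)

Answer: -1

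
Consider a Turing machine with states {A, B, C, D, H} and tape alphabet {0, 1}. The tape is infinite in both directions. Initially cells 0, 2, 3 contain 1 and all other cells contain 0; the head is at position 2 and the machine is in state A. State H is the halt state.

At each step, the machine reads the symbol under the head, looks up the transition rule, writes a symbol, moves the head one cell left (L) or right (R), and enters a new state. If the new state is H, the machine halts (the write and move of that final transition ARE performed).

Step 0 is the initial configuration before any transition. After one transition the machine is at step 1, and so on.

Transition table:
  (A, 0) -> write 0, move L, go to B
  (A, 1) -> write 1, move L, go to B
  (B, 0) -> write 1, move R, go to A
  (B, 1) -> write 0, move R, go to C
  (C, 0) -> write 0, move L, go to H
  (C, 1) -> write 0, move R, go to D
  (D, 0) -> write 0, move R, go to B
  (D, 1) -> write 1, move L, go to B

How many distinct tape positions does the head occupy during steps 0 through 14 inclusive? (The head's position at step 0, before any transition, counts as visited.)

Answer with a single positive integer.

Answer: 6

Derivation:
Step 1: in state A at pos 2, read 1 -> (A,1)->write 1,move L,goto B. Now: state=B, head=1, tape[-1..4]=010110 (head:   ^)
Step 2: in state B at pos 1, read 0 -> (B,0)->write 1,move R,goto A. Now: state=A, head=2, tape[-1..4]=011110 (head:    ^)
Step 3: in state A at pos 2, read 1 -> (A,1)->write 1,move L,goto B. Now: state=B, head=1, tape[-1..4]=011110 (head:   ^)
Step 4: in state B at pos 1, read 1 -> (B,1)->write 0,move R,goto C. Now: state=C, head=2, tape[-1..4]=010110 (head:    ^)
Step 5: in state C at pos 2, read 1 -> (C,1)->write 0,move R,goto D. Now: state=D, head=3, tape[-1..4]=010010 (head:     ^)
Step 6: in state D at pos 3, read 1 -> (D,1)->write 1,move L,goto B. Now: state=B, head=2, tape[-1..4]=010010 (head:    ^)
Step 7: in state B at pos 2, read 0 -> (B,0)->write 1,move R,goto A. Now: state=A, head=3, tape[-1..4]=010110 (head:     ^)
Step 8: in state A at pos 3, read 1 -> (A,1)->write 1,move L,goto B. Now: state=B, head=2, tape[-1..4]=010110 (head:    ^)
Step 9: in state B at pos 2, read 1 -> (B,1)->write 0,move R,goto C. Now: state=C, head=3, tape[-1..4]=010010 (head:     ^)
Step 10: in state C at pos 3, read 1 -> (C,1)->write 0,move R,goto D. Now: state=D, head=4, tape[-1..5]=0100000 (head:      ^)
Step 11: in state D at pos 4, read 0 -> (D,0)->write 0,move R,goto B. Now: state=B, head=5, tape[-1..6]=01000000 (head:       ^)
Step 12: in state B at pos 5, read 0 -> (B,0)->write 1,move R,goto A. Now: state=A, head=6, tape[-1..7]=010000100 (head:        ^)
Step 13: in state A at pos 6, read 0 -> (A,0)->write 0,move L,goto B. Now: state=B, head=5, tape[-1..7]=010000100 (head:       ^)
Step 14: in state B at pos 5, read 1 -> (B,1)->write 0,move R,goto C. Now: state=C, head=6, tape[-1..7]=010000000 (head:        ^)
Head positions at steps 0..14: starting at 2, distinct positions visited = {1, 2, 3, 4, 5, 6} -> 6 position(s)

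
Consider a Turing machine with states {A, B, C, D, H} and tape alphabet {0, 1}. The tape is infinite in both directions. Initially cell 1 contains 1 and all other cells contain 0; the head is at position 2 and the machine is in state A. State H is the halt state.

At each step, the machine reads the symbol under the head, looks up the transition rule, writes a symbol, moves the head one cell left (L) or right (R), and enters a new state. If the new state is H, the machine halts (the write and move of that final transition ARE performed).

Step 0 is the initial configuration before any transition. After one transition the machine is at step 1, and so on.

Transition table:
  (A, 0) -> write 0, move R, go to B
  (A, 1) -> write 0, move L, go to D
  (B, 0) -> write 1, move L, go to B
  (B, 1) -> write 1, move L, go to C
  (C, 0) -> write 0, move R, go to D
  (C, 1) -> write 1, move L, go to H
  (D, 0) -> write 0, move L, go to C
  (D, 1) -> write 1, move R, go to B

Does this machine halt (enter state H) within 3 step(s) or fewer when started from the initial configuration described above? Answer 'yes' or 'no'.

Step 1: in state A at pos 2, read 0 -> (A,0)->write 0,move R,goto B. Now: state=B, head=3, tape[0..4]=01000 (head:    ^)
Step 2: in state B at pos 3, read 0 -> (B,0)->write 1,move L,goto B. Now: state=B, head=2, tape[0..4]=01010 (head:   ^)
Step 3: in state B at pos 2, read 0 -> (B,0)->write 1,move L,goto B. Now: state=B, head=1, tape[0..4]=01110 (head:  ^)
After 3 step(s): state = B (not H) -> not halted within 3 -> no

Answer: no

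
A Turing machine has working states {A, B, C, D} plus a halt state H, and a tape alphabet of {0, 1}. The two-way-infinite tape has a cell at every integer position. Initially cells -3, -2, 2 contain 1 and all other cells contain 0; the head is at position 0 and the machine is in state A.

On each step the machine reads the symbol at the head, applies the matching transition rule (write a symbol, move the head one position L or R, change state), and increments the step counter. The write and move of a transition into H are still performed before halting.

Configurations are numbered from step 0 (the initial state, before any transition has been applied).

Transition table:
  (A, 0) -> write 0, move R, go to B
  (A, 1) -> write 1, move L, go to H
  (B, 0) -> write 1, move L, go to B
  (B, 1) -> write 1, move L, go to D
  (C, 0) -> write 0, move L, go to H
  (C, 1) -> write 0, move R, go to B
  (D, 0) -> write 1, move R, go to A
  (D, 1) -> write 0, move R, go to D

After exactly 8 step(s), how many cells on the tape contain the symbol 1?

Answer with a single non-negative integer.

Answer: 3

Derivation:
Step 1: in state A at pos 0, read 0 -> (A,0)->write 0,move R,goto B. Now: state=B, head=1, tape[-4..3]=01100010 (head:      ^)
Step 2: in state B at pos 1, read 0 -> (B,0)->write 1,move L,goto B. Now: state=B, head=0, tape[-4..3]=01100110 (head:     ^)
Step 3: in state B at pos 0, read 0 -> (B,0)->write 1,move L,goto B. Now: state=B, head=-1, tape[-4..3]=01101110 (head:    ^)
Step 4: in state B at pos -1, read 0 -> (B,0)->write 1,move L,goto B. Now: state=B, head=-2, tape[-4..3]=01111110 (head:   ^)
Step 5: in state B at pos -2, read 1 -> (B,1)->write 1,move L,goto D. Now: state=D, head=-3, tape[-4..3]=01111110 (head:  ^)
Step 6: in state D at pos -3, read 1 -> (D,1)->write 0,move R,goto D. Now: state=D, head=-2, tape[-4..3]=00111110 (head:   ^)
Step 7: in state D at pos -2, read 1 -> (D,1)->write 0,move R,goto D. Now: state=D, head=-1, tape[-4..3]=00011110 (head:    ^)
Step 8: in state D at pos -1, read 1 -> (D,1)->write 0,move R,goto D. Now: state=D, head=0, tape[-4..3]=00001110 (head:     ^)
Cells containing 1 after step 8: {0, 1, 2} -> 3 cell(s)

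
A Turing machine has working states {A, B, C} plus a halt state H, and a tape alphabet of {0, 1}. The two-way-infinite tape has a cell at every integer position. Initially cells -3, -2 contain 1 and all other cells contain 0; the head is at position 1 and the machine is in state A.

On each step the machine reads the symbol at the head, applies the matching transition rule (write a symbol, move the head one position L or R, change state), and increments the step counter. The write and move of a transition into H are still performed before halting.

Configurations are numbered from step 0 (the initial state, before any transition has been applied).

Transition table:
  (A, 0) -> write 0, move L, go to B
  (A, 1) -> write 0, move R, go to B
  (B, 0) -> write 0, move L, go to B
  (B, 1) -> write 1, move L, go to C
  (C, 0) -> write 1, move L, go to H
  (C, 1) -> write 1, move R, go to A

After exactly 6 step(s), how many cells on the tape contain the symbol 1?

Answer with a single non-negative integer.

Answer: 1

Derivation:
Step 1: in state A at pos 1, read 0 -> (A,0)->write 0,move L,goto B. Now: state=B, head=0, tape[-4..2]=0110000 (head:     ^)
Step 2: in state B at pos 0, read 0 -> (B,0)->write 0,move L,goto B. Now: state=B, head=-1, tape[-4..2]=0110000 (head:    ^)
Step 3: in state B at pos -1, read 0 -> (B,0)->write 0,move L,goto B. Now: state=B, head=-2, tape[-4..2]=0110000 (head:   ^)
Step 4: in state B at pos -2, read 1 -> (B,1)->write 1,move L,goto C. Now: state=C, head=-3, tape[-4..2]=0110000 (head:  ^)
Step 5: in state C at pos -3, read 1 -> (C,1)->write 1,move R,goto A. Now: state=A, head=-2, tape[-4..2]=0110000 (head:   ^)
Step 6: in state A at pos -2, read 1 -> (A,1)->write 0,move R,goto B. Now: state=B, head=-1, tape[-4..2]=0100000 (head:    ^)
Cells containing 1 after step 6: {-3} -> 1 cell(s)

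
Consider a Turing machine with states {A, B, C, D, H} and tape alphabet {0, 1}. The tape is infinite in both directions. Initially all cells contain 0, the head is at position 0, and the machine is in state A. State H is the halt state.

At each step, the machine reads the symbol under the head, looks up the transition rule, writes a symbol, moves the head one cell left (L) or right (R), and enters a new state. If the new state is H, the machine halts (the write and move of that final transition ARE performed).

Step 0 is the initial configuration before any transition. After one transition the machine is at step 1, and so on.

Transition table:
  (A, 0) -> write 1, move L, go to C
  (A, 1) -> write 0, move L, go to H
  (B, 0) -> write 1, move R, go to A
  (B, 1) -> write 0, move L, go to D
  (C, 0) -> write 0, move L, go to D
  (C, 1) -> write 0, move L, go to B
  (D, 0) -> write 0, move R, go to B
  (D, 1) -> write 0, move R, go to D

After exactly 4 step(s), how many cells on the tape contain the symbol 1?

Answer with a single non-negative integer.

Step 1: in state A at pos 0, read 0 -> (A,0)->write 1,move L,goto C. Now: state=C, head=-1, tape[-2..1]=0010 (head:  ^)
Step 2: in state C at pos -1, read 0 -> (C,0)->write 0,move L,goto D. Now: state=D, head=-2, tape[-3..1]=00010 (head:  ^)
Step 3: in state D at pos -2, read 0 -> (D,0)->write 0,move R,goto B. Now: state=B, head=-1, tape[-3..1]=00010 (head:   ^)
Step 4: in state B at pos -1, read 0 -> (B,0)->write 1,move R,goto A. Now: state=A, head=0, tape[-3..1]=00110 (head:    ^)
Cells containing 1 after step 4: {-1, 0} -> 2 cell(s)

Answer: 2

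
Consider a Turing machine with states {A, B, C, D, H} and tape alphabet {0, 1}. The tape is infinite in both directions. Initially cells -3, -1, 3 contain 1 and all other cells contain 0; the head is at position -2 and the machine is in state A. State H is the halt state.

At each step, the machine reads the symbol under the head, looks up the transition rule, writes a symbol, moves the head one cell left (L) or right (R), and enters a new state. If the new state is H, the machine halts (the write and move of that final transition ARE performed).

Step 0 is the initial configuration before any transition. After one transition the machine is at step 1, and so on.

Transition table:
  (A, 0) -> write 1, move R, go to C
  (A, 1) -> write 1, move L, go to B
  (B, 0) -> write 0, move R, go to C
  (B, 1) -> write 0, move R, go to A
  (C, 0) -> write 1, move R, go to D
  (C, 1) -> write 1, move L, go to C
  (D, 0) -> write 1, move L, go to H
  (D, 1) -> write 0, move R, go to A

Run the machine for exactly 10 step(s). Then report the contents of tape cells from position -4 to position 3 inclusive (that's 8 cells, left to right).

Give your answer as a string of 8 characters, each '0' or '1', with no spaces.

Answer: 11110001

Derivation:
Step 1: in state A at pos -2, read 0 -> (A,0)->write 1,move R,goto C. Now: state=C, head=-1, tape[-4..4]=011100010 (head:    ^)
Step 2: in state C at pos -1, read 1 -> (C,1)->write 1,move L,goto C. Now: state=C, head=-2, tape[-4..4]=011100010 (head:   ^)
Step 3: in state C at pos -2, read 1 -> (C,1)->write 1,move L,goto C. Now: state=C, head=-3, tape[-4..4]=011100010 (head:  ^)
Step 4: in state C at pos -3, read 1 -> (C,1)->write 1,move L,goto C. Now: state=C, head=-4, tape[-5..4]=0011100010 (head:  ^)
Step 5: in state C at pos -4, read 0 -> (C,0)->write 1,move R,goto D. Now: state=D, head=-3, tape[-5..4]=0111100010 (head:   ^)
Step 6: in state D at pos -3, read 1 -> (D,1)->write 0,move R,goto A. Now: state=A, head=-2, tape[-5..4]=0101100010 (head:    ^)
Step 7: in state A at pos -2, read 1 -> (A,1)->write 1,move L,goto B. Now: state=B, head=-3, tape[-5..4]=0101100010 (head:   ^)
Step 8: in state B at pos -3, read 0 -> (B,0)->write 0,move R,goto C. Now: state=C, head=-2, tape[-5..4]=0101100010 (head:    ^)
Step 9: in state C at pos -2, read 1 -> (C,1)->write 1,move L,goto C. Now: state=C, head=-3, tape[-5..4]=0101100010 (head:   ^)
Step 10: in state C at pos -3, read 0 -> (C,0)->write 1,move R,goto D. Now: state=D, head=-2, tape[-5..4]=0111100010 (head:    ^)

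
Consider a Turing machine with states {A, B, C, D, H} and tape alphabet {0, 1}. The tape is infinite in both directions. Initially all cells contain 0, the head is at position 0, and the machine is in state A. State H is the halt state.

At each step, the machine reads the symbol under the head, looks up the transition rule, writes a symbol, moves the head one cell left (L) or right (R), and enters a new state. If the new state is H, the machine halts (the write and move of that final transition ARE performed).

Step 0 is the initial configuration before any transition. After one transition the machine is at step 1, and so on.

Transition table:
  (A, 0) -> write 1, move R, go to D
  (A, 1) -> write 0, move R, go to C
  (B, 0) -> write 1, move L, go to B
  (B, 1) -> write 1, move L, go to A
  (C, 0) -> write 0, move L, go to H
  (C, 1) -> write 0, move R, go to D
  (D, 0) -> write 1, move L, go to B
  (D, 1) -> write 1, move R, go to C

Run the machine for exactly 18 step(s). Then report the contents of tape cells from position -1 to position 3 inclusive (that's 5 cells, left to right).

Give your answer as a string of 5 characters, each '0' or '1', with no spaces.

Answer: 01111

Derivation:
Step 1: in state A at pos 0, read 0 -> (A,0)->write 1,move R,goto D. Now: state=D, head=1, tape[-1..2]=0100 (head:   ^)
Step 2: in state D at pos 1, read 0 -> (D,0)->write 1,move L,goto B. Now: state=B, head=0, tape[-1..2]=0110 (head:  ^)
Step 3: in state B at pos 0, read 1 -> (B,1)->write 1,move L,goto A. Now: state=A, head=-1, tape[-2..2]=00110 (head:  ^)
Step 4: in state A at pos -1, read 0 -> (A,0)->write 1,move R,goto D. Now: state=D, head=0, tape[-2..2]=01110 (head:   ^)
Step 5: in state D at pos 0, read 1 -> (D,1)->write 1,move R,goto C. Now: state=C, head=1, tape[-2..2]=01110 (head:    ^)
Step 6: in state C at pos 1, read 1 -> (C,1)->write 0,move R,goto D. Now: state=D, head=2, tape[-2..3]=011000 (head:     ^)
Step 7: in state D at pos 2, read 0 -> (D,0)->write 1,move L,goto B. Now: state=B, head=1, tape[-2..3]=011010 (head:    ^)
Step 8: in state B at pos 1, read 0 -> (B,0)->write 1,move L,goto B. Now: state=B, head=0, tape[-2..3]=011110 (head:   ^)
Step 9: in state B at pos 0, read 1 -> (B,1)->write 1,move L,goto A. Now: state=A, head=-1, tape[-2..3]=011110 (head:  ^)
Step 10: in state A at pos -1, read 1 -> (A,1)->write 0,move R,goto C. Now: state=C, head=0, tape[-2..3]=001110 (head:   ^)
Step 11: in state C at pos 0, read 1 -> (C,1)->write 0,move R,goto D. Now: state=D, head=1, tape[-2..3]=000110 (head:    ^)
Step 12: in state D at pos 1, read 1 -> (D,1)->write 1,move R,goto C. Now: state=C, head=2, tape[-2..3]=000110 (head:     ^)
Step 13: in state C at pos 2, read 1 -> (C,1)->write 0,move R,goto D. Now: state=D, head=3, tape[-2..4]=0001000 (head:      ^)
Step 14: in state D at pos 3, read 0 -> (D,0)->write 1,move L,goto B. Now: state=B, head=2, tape[-2..4]=0001010 (head:     ^)
Step 15: in state B at pos 2, read 0 -> (B,0)->write 1,move L,goto B. Now: state=B, head=1, tape[-2..4]=0001110 (head:    ^)
Step 16: in state B at pos 1, read 1 -> (B,1)->write 1,move L,goto A. Now: state=A, head=0, tape[-2..4]=0001110 (head:   ^)
Step 17: in state A at pos 0, read 0 -> (A,0)->write 1,move R,goto D. Now: state=D, head=1, tape[-2..4]=0011110 (head:    ^)
Step 18: in state D at pos 1, read 1 -> (D,1)->write 1,move R,goto C. Now: state=C, head=2, tape[-2..4]=0011110 (head:     ^)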